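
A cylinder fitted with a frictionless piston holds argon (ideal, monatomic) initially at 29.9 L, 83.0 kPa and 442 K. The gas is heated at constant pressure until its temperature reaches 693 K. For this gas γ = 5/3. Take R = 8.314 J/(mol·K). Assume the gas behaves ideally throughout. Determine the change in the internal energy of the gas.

n = P₁V₁/(RT₁) = 83.0×29.9/(8.314×442) = 0.675 mol.
Isobaric: P stays 83.0 kPa; V/T = const ⇒ T₂ = 693 K, V₂ = 46.9 L.
For an ideal gas ΔU = nCvΔT with Cv = (3/2)R = 12.5 J/(mol·K).
ΔU = 0.675×12.5×(693−442) = 2110 J.

2110 J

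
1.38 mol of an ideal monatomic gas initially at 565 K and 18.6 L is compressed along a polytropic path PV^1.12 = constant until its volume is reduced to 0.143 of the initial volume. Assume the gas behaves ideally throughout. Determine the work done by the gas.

-14200 J

P₁ = nRT₁/V₁ = 1.38×8.314×565/18.6 = 349 kPa.
Polytropic n=1.12: T₂ = T₁(V₁/V₂)^(n−1) = 565×(6.99)^0.12 = 714 K; P₂ = P₁(V₁/V₂)^n = 3080 kPa.
W = (P₁V₁−P₂V₂)/(n−1) = (349×18.6−3080×2.66)/0.12 = -14200 J.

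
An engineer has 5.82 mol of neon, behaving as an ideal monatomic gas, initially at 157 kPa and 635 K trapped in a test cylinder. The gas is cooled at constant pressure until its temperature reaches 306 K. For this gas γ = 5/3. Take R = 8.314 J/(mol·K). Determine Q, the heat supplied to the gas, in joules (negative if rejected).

V₁ = nRT₁/P₁ = 5.82×8.314×635/157 = 196 L.
Isobaric: P stays 157 kPa; V/T = const ⇒ T₂ = 306 K, V₂ = 94.3 L.
W = PΔV = 157×(94.3−196) kPa·L = -15900 J.
ΔU = nCvΔT = 5.82×12.5×(306−635) = -23900 J.
Q = ΔU + W = nCpΔT = -39800 J.

-39800 J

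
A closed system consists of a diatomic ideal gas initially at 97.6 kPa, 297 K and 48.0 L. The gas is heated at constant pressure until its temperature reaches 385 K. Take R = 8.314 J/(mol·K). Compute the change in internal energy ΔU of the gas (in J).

3470 J

n = P₁V₁/(RT₁) = 97.6×48.0/(8.314×297) = 1.90 mol.
Isobaric: P stays 97.6 kPa; V/T = const ⇒ T₂ = 385 K, V₂ = 62.2 L.
For an ideal gas ΔU = nCvΔT with Cv = (5/2)R = 20.8 J/(mol·K).
ΔU = 1.90×20.8×(385−297) = 3470 J.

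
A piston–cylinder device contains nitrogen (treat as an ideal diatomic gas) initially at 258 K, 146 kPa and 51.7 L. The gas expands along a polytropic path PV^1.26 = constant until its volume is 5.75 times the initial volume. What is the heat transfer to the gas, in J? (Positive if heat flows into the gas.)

3710 J

n = P₁V₁/(RT₁) = 146×51.7/(8.314×258) = 3.52 mol.
Polytropic n=1.26: T₂ = T₁(V₁/V₂)^(n−1) = 258×(0.174)^0.26 = 164 K; P₂ = P₁(V₁/V₂)^n = 16.1 kPa.
W = (P₁V₁−P₂V₂)/(n−1) = (146×51.7−16.1×297)/0.26 = 10600 J.
ΔU = nCvΔT = 3.52×20.8×(164−258) = -6900 J.
Q = ΔU + W = 3710 J.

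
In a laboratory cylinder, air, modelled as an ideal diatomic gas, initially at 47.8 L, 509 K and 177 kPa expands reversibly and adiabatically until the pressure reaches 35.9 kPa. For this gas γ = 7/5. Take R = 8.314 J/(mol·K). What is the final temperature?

Adiabatic: T₂/T₁ = (P₂/P₁)^((γ−1)/γ) ⇒ T₂ = 509×(0.203)^0.286 = 323 K; V₂ = 149 L.

323 K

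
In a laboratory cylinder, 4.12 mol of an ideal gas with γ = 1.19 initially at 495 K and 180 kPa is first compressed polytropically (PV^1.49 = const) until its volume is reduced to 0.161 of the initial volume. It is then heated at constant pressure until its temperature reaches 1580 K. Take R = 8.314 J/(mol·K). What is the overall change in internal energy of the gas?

196000 J

V₁ = nRT₁/P₁ = 4.12×8.314×495/180 = 94.2 L.
Step 1 — Polytropic n=1.49: T₂ = T₁(V₁/V₂)^(n−1) = 495×(6.21)^0.49 = 1210 K; P₂ = P₁(V₁/V₂)^n = 2740 kPa.
W = (P₁V₁−P₂V₂)/(n−1) = (180×94.2−2740×15.2)/0.49 = -50100 J.
ΔU = nCvΔT = 4.12×43.8×(1210−495) = 129000 J.
Q = ΔU + W = 79100 J.
State after step 1: P = 2740 kPa, V = 15.2 L, T = 1210 K.
Step 2 — Isobaric: P stays 2740 kPa; V/T = const ⇒ T₂ = 1580 K, V₂ = 19.8 L.
W = PΔV = 2740×(19.8−15.2) kPa·L = 12600 J.
ΔU = nCvΔT = 4.12×43.8×(1580−1210) = 66500 J.
Q = ΔU + W = nCpΔT = 79100 J.
Net over both steps: W = -37400 J, Q = 158000 J, ΔU = 196000 J.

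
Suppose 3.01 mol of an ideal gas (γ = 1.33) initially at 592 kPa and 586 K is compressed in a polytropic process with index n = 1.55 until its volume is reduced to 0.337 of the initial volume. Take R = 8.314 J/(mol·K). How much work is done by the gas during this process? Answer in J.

-21800 J

V₁ = nRT₁/P₁ = 3.01×8.314×586/592 = 24.8 L.
Polytropic n=1.55: T₂ = T₁(V₁/V₂)^(n−1) = 586×(2.97)^0.55 = 1070 K; P₂ = P₁(V₁/V₂)^n = 3200 kPa.
W = (P₁V₁−P₂V₂)/(n−1) = (592×24.8−3200×8.35)/0.55 = -21800 J.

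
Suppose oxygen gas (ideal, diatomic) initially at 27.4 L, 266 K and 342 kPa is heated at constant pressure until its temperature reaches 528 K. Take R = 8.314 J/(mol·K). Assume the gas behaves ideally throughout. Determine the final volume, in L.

Isobaric: P stays 342 kPa; V/T = const ⇒ T₂ = 528 K, V₂ = 54.4 L.

54.4 L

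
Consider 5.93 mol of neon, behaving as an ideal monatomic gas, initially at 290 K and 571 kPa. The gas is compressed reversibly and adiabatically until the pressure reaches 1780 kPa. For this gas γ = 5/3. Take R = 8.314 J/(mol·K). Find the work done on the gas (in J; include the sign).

12300 J

V₁ = nRT₁/P₁ = 5.93×8.314×290/571 = 25.0 L.
Adiabatic: T₂/T₁ = (P₂/P₁)^((γ−1)/γ) ⇒ T₂ = 290×(3.12)^0.400 = 457 K; V₂ = 12.7 L.
ΔU = nCvΔT = 5.93×12.5×(457−290) = 12300 J.
Q = 0 for an adiabatic process, so W = −ΔU = -12300 J.
Work done on the gas = −W_by = 12300 J.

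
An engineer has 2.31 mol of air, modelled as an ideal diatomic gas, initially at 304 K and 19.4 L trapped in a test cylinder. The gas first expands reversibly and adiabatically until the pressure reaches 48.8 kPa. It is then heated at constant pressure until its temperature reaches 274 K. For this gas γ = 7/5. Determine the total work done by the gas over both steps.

7710 J

P₁ = nRT₁/V₁ = 2.31×8.314×304/19.4 = 301 kPa.
Step 1 — Adiabatic: T₂/T₁ = (P₂/P₁)^((γ−1)/γ) ⇒ T₂ = 304×(0.162)^0.286 = 181 K; V₂ = 71.1 L.
ΔU = nCvΔT = 2.31×20.8×(181−304) = -5920 J.
Q = 0 for an adiabatic process, so W = −ΔU = 5920 J.
State after step 1: P = 48.8 kPa, V = 71.1 L, T = 181 K.
Step 2 — Isobaric: P stays 48.8 kPa; V/T = const ⇒ T₂ = 274 K, V₂ = 108 L.
W = PΔV = 48.8×(108−71.1) kPa·L = 1790 J.
ΔU = nCvΔT = 2.31×20.8×(274−181) = 4480 J.
Q = ΔU + W = nCpΔT = 6270 J.
Net over both steps: W = 7710 J, Q = 6270 J, ΔU = -1440 J.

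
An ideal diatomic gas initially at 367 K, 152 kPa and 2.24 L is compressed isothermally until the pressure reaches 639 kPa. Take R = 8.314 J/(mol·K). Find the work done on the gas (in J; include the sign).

489 J

n = P₁V₁/(RT₁) = 152×2.24/(8.314×367) = 0.112 mol.
Isothermal: T stays 367 K; PV = const ⇒ V₂ = 0.533 L, P₂ = 639 kPa.
W = nRT ln(V₂/V₁) = 0.112×8.314×367×ln(0.238) = -489 J.
Work done on the gas = −W_by = 489 J.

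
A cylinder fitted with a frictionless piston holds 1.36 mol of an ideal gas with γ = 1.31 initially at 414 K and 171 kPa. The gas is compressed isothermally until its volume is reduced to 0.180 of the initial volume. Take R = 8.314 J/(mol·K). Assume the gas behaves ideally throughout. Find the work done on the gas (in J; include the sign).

8030 J

V₁ = nRT₁/P₁ = 1.36×8.314×414/171 = 27.4 L.
Isothermal: T stays 414 K; PV = const ⇒ V₂ = 4.93 L, P₂ = 950 kPa.
W = nRT ln(V₂/V₁) = 1.36×8.314×414×ln(0.180) = -8030 J.
Work done on the gas = −W_by = 8030 J.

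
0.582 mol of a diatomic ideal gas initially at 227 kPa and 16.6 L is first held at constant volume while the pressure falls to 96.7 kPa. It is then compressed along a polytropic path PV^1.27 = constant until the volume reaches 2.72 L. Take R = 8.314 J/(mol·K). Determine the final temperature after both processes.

T₁ = P₁V₁/(nR) = 227×16.6/(0.582×8.314) = 779 K.
Step 1 — Isochoric: V stays 16.6 L; P/T = const ⇒ T₂ = 332 K, P₂ = 96.7 kPa.
W = 0 (no volume change).
ΔU = nCvΔT = 0.582×20.8×(332−779) = -5410 J.
Q = ΔU = -5410 J.
State after step 1: P = 96.7 kPa, V = 16.6 L, T = 332 K.
Step 2 — Polytropic n=1.27: T₂ = T₁(V₁/V₂)^(n−1) = 332×(6.10)^0.27 = 541 K; P₂ = P₁(V₁/V₂)^n = 962 kPa.
W = (P₁V₁−P₂V₂)/(n−1) = (96.7×16.6−962×2.72)/0.27 = -3740 J.
ΔU = nCvΔT = 0.582×20.8×(541−332) = 2530 J.
Q = ΔU + W = -1220 J.
Net over both steps: W = -3740 J, Q = -6620 J, ΔU = -2880 J.

541 K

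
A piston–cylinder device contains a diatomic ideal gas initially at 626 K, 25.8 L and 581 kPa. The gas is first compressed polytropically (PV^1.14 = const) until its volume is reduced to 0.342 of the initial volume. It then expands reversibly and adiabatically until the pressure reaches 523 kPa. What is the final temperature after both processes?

n = P₁V₁/(RT₁) = 581×25.8/(8.314×626) = 2.88 mol.
Step 1 — Polytropic n=1.14: T₂ = T₁(V₁/V₂)^(n−1) = 626×(2.92)^0.14 = 727 K; P₂ = P₁(V₁/V₂)^n = 1970 kPa.
W = (P₁V₁−P₂V₂)/(n−1) = (581×25.8−1970×8.82)/0.14 = -17400 J.
ΔU = nCvΔT = 2.88×20.8×(727−626) = 6070 J.
Q = ΔU + W = -11300 J.
State after step 1: P = 1970 kPa, V = 8.82 L, T = 727 K.
Step 2 — Adiabatic: T₂/T₁ = (P₂/P₁)^((γ−1)/γ) ⇒ T₂ = 727×(0.265)^0.286 = 498 K; V₂ = 22.8 L.
ΔU = nCvΔT = 2.88×20.8×(498−727) = -13800 J.
Q = 0 for an adiabatic process, so W = −ΔU = 13800 J.
Net over both steps: W = -3600 J, Q = -11300 J, ΔU = -7680 J.

498 K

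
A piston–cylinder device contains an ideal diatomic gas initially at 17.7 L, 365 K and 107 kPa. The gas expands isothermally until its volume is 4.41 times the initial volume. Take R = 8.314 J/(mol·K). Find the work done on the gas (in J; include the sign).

-2810 J

n = P₁V₁/(RT₁) = 107×17.7/(8.314×365) = 0.624 mol.
Isothermal: T stays 365 K; PV = const ⇒ V₂ = 78.1 L, P₂ = 24.3 kPa.
W = nRT ln(V₂/V₁) = 0.624×8.314×365×ln(4.41) = 2810 J.
Work done on the gas = −W_by = -2810 J.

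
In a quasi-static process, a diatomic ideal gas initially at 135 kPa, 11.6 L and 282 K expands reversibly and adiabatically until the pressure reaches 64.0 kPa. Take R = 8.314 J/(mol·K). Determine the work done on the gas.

-752 J

n = P₁V₁/(RT₁) = 135×11.6/(8.314×282) = 0.668 mol.
Adiabatic: T₂/T₁ = (P₂/P₁)^((γ−1)/γ) ⇒ T₂ = 282×(0.474)^0.286 = 228 K; V₂ = 19.8 L.
ΔU = nCvΔT = 0.668×20.8×(228−282) = -752 J.
Q = 0 for an adiabatic process, so W = −ΔU = 752 J.
Work done on the gas = −W_by = -752 J.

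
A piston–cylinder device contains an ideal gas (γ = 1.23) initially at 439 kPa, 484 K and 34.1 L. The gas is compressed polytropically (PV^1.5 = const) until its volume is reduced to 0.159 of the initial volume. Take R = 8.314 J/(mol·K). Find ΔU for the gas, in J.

n = P₁V₁/(RT₁) = 439×34.1/(8.314×484) = 3.72 mol.
Polytropic n=1.5: T₂ = T₁(V₁/V₂)^(n−1) = 484×(6.29)^0.50 = 1210 K; P₂ = P₁(V₁/V₂)^n = 6920 kPa.
For an ideal gas ΔU = nCvΔT with Cv = R/(γ−1) = 36.1 J/(mol·K).
ΔU = 3.72×36.1×(1210−484) = 98100 J.

98100 J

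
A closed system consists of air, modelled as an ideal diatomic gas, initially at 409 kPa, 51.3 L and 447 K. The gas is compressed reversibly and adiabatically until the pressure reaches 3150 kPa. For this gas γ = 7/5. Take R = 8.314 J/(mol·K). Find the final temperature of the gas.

Adiabatic: T₂/T₁ = (P₂/P₁)^((γ−1)/γ) ⇒ T₂ = 447×(7.70)^0.286 = 801 K; V₂ = 11.9 L.

801 K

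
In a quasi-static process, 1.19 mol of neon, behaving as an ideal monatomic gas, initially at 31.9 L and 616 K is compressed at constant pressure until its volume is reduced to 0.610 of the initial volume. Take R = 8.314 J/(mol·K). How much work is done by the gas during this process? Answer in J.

-2380 J

P₁ = nRT₁/V₁ = 1.19×8.314×616/31.9 = 191 kPa.
Isobaric: P stays 191 kPa; V/T = const ⇒ T₂ = 376 K, V₂ = 19.5 L.
W = PΔV = 191×(19.5−31.9) kPa·L = -2380 J.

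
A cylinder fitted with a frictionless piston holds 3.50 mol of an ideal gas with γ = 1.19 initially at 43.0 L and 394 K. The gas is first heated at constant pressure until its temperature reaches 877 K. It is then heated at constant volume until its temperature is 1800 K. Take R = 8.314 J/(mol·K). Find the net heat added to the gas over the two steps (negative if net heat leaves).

P₁ = nRT₁/V₁ = 3.50×8.314×394/43.0 = 267 kPa.
Step 1 — Isobaric: P stays 267 kPa; V/T = const ⇒ T₂ = 877 K, V₂ = 95.7 L.
W = PΔV = 267×(95.7−43.0) kPa·L = 14100 J.
ΔU = nCvΔT = 3.50×43.8×(877−394) = 74000 J.
Q = ΔU + W = nCpΔT = 88000 J.
State after step 1: P = 267 kPa, V = 95.7 L, T = 877 K.
Step 2 — Isochoric: V stays 95.7 L; P/T = const ⇒ T₂ = 1800 K, P₂ = 547 kPa.
W = 0 (no volume change).
ΔU = nCvΔT = 3.50×43.8×(1800−877) = 141000 J.
Q = ΔU = 141000 J.
Net over both steps: W = 14100 J, Q = 229000 J, ΔU = 215000 J.

229000 J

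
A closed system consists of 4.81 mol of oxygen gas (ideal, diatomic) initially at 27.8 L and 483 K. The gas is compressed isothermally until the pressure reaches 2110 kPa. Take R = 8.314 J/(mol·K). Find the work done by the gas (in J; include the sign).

-21500 J

P₁ = nRT₁/V₁ = 4.81×8.314×483/27.8 = 695 kPa.
Isothermal: T stays 483 K; PV = const ⇒ V₂ = 9.15 L, P₂ = 2110 kPa.
W = nRT ln(V₂/V₁) = 4.81×8.314×483×ln(0.329) = -21500 J.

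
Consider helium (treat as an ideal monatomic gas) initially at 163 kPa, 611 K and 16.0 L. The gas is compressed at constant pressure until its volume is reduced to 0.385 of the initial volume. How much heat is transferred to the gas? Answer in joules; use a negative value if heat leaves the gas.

-4010 J

n = P₁V₁/(RT₁) = 163×16.0/(8.314×611) = 0.513 mol.
Isobaric: P stays 163 kPa; V/T = const ⇒ T₂ = 235 K, V₂ = 6.16 L.
W = PΔV = 163×(6.16−16.0) kPa·L = -1600 J.
ΔU = nCvΔT = 0.513×12.5×(235−611) = -2410 J.
Q = ΔU + W = nCpΔT = -4010 J.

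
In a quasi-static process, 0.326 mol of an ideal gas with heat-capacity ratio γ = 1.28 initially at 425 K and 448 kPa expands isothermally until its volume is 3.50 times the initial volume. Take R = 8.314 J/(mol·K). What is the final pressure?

128 kPa

V₁ = nRT₁/P₁ = 0.326×8.314×425/448 = 2.57 L.
Isothermal: T stays 425 K; PV = const ⇒ V₂ = 9.00 L, P₂ = 128 kPa.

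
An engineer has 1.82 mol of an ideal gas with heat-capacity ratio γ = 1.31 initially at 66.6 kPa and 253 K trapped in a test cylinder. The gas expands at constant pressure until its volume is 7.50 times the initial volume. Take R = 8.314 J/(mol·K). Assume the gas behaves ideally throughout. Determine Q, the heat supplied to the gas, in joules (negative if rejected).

V₁ = nRT₁/P₁ = 1.82×8.314×253/66.6 = 57.5 L.
Isobaric: P stays 66.6 kPa; V/T = const ⇒ T₂ = 1900 K, V₂ = 431 L.
W = PΔV = 66.6×(431−57.5) kPa·L = 24900 J.
ΔU = nCvΔT = 1.82×26.8×(1900−253) = 80300 J.
Q = ΔU + W = nCpΔT = 105000 J.

105000 J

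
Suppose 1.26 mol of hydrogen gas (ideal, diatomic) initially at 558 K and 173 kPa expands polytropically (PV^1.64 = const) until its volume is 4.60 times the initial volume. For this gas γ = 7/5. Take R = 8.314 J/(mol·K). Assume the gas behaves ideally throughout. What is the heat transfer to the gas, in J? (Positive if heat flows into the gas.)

-3420 J

V₁ = nRT₁/P₁ = 1.26×8.314×558/173 = 33.8 L.
Polytropic n=1.64: T₂ = T₁(V₁/V₂)^(n−1) = 558×(0.217)^0.64 = 210 K; P₂ = P₁(V₁/V₂)^n = 14.2 kPa.
W = (P₁V₁−P₂V₂)/(n−1) = (173×33.8−14.2×155)/0.64 = 5690 J.
ΔU = nCvΔT = 1.26×20.8×(210−558) = -9110 J.
Q = ΔU + W = -3420 J.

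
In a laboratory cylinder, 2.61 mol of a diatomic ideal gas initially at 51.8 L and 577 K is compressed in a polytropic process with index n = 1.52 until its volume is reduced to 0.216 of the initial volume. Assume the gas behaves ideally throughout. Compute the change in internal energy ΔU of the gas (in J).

P₁ = nRT₁/V₁ = 2.61×8.314×577/51.8 = 242 kPa.
Polytropic n=1.52: T₂ = T₁(V₁/V₂)^(n−1) = 577×(4.63)^0.52 = 1280 K; P₂ = P₁(V₁/V₂)^n = 2480 kPa.
For an ideal gas ΔU = nCvΔT with Cv = (5/2)R = 20.8 J/(mol·K).
ΔU = 2.61×20.8×(1280−577) = 38100 J.

38100 J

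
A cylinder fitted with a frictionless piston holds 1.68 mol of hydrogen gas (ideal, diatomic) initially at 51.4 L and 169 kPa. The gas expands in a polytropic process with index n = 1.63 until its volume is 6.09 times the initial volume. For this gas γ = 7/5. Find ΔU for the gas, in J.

-14800 J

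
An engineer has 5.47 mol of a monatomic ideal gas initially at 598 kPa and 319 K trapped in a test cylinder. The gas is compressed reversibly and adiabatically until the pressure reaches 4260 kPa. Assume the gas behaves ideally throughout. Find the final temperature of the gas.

V₁ = nRT₁/P₁ = 5.47×8.314×319/598 = 24.3 L.
Adiabatic: T₂/T₁ = (P₂/P₁)^((γ−1)/γ) ⇒ T₂ = 319×(7.12)^0.400 = 700 K; V₂ = 7.47 L.

700 K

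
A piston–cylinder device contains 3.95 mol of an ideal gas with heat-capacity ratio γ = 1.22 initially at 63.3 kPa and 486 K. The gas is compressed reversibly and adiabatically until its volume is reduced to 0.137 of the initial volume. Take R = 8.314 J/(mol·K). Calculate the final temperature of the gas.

V₁ = nRT₁/P₁ = 3.95×8.314×486/63.3 = 252 L.
Adiabatic: TV^(γ−1) = const ⇒ T₂ = 486×(7.30)^0.220 = 753 K; PV^γ = const ⇒ P₂ = 715 kPa.

753 K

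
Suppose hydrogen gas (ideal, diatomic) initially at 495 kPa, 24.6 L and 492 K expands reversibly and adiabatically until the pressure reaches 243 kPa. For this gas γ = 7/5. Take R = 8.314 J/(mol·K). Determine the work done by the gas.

n = P₁V₁/(RT₁) = 495×24.6/(8.314×492) = 2.98 mol.
Adiabatic: T₂/T₁ = (P₂/P₁)^((γ−1)/γ) ⇒ T₂ = 492×(0.491)^0.286 = 401 K; V₂ = 40.9 L.
ΔU = nCvΔT = 2.98×20.8×(401−492) = -5600 J.
Q = 0 for an adiabatic process, so W = −ΔU = 5600 J.

5600 J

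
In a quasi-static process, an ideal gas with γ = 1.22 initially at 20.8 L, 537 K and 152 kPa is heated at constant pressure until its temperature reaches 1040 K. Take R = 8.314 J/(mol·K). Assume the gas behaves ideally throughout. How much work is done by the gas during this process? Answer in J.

n = P₁V₁/(RT₁) = 152×20.8/(8.314×537) = 0.708 mol.
Isobaric: P stays 152 kPa; V/T = const ⇒ T₂ = 1040 K, V₂ = 40.3 L.
W = PΔV = 152×(40.3−20.8) kPa·L = 2960 J.

2960 J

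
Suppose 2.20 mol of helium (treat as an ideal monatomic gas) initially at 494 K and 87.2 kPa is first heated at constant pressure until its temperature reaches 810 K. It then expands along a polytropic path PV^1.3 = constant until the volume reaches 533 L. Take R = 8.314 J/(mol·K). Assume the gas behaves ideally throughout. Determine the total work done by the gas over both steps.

V₁ = nRT₁/P₁ = 2.20×8.314×494/87.2 = 104 L.
Step 1 — Isobaric: P stays 87.2 kPa; V/T = const ⇒ T₂ = 810 K, V₂ = 170 L.
W = PΔV = 87.2×(170−104) kPa·L = 5780 J.
ΔU = nCvΔT = 2.20×12.5×(810−494) = 8670 J.
Q = ΔU + W = nCpΔT = 14400 J.
State after step 1: P = 87.2 kPa, V = 170 L, T = 810 K.
Step 2 — Polytropic n=1.3: T₂ = T₁(V₁/V₂)^(n−1) = 810×(0.319)^0.30 = 575 K; P₂ = P₁(V₁/V₂)^n = 19.7 kPa.
W = (P₁V₁−P₂V₂)/(n−1) = (87.2×170−19.7×533)/0.30 = 14300 J.
ΔU = nCvΔT = 2.20×12.5×(575−810) = -6450 J.
Q = ΔU + W = 7890 J.
Net over both steps: W = 20100 J, Q = 22300 J, ΔU = 2220 J.

20100 J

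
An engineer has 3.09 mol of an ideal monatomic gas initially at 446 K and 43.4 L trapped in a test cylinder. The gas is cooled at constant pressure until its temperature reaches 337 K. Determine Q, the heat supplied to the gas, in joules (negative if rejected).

-7000 J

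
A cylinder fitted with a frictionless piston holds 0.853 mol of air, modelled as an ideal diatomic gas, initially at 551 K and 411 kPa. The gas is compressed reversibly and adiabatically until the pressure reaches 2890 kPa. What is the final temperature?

V₁ = nRT₁/P₁ = 0.853×8.314×551/411 = 9.51 L.
Adiabatic: T₂/T₁ = (P₂/P₁)^((γ−1)/γ) ⇒ T₂ = 551×(7.03)^0.286 = 962 K; V₂ = 2.36 L.

962 K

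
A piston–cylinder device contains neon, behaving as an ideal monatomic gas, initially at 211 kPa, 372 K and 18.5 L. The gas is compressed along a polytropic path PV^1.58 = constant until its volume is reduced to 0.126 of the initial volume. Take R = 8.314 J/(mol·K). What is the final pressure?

5570 kPa

Polytropic n=1.58: T₂ = T₁(V₁/V₂)^(n−1) = 372×(7.94)^0.58 = 1240 K; P₂ = P₁(V₁/V₂)^n = 5570 kPa.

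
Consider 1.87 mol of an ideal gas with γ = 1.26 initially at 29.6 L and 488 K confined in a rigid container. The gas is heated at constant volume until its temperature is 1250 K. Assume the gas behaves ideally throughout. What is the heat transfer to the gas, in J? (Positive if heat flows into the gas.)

45600 J

P₁ = nRT₁/V₁ = 1.87×8.314×488/29.6 = 256 kPa.
Isochoric: V stays 29.6 L; P/T = const ⇒ T₂ = 1250 K, P₂ = 657 kPa.
W = 0 (no volume change).
ΔU = nCvΔT = 1.87×32.0×(1250−488) = 45600 J.
Q = ΔU = 45600 J.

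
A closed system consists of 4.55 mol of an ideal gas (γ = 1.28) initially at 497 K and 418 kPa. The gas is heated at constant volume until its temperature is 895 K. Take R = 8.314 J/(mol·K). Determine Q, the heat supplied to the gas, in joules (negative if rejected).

V₁ = nRT₁/P₁ = 4.55×8.314×497/418 = 45.0 L.
Isochoric: V stays 45.0 L; P/T = const ⇒ T₂ = 895 K, P₂ = 753 kPa.
W = 0 (no volume change).
ΔU = nCvΔT = 4.55×29.7×(895−497) = 53800 J.
Q = ΔU = 53800 J.

53800 J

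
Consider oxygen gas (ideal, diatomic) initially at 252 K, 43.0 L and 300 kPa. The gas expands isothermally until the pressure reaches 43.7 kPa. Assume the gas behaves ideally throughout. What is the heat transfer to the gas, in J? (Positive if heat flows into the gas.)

24900 J

n = P₁V₁/(RT₁) = 300×43.0/(8.314×252) = 6.16 mol.
Isothermal: T stays 252 K; PV = const ⇒ V₂ = 295 L, P₂ = 43.7 kPa.
ΔU = 0 (ideal gas, T constant).
W = nRT ln(V₂/V₁) = 6.16×8.314×252×ln(6.86) = 24900 J.
Q = ΔU + W = 24900 J.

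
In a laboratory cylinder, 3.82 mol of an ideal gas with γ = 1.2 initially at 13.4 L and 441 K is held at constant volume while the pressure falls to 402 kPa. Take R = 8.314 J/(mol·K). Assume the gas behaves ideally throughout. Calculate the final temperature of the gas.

P₁ = nRT₁/V₁ = 3.82×8.314×441/13.4 = 1050 kPa.
Isochoric: V stays 13.4 L; P/T = const ⇒ T₂ = 170 K, P₂ = 402 kPa.

170 K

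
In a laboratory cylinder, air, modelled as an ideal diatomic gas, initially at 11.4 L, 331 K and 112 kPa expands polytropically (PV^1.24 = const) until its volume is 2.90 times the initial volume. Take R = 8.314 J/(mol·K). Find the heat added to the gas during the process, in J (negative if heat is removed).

480 J

n = P₁V₁/(RT₁) = 112×11.4/(8.314×331) = 0.464 mol.
Polytropic n=1.24: T₂ = T₁(V₁/V₂)^(n−1) = 331×(0.345)^0.24 = 256 K; P₂ = P₁(V₁/V₂)^n = 29.9 kPa.
W = (P₁V₁−P₂V₂)/(n−1) = (112×11.4−29.9×33.1)/0.24 = 1200 J.
ΔU = nCvΔT = 0.464×20.8×(256−331) = -720 J.
Q = ΔU + W = 480 J.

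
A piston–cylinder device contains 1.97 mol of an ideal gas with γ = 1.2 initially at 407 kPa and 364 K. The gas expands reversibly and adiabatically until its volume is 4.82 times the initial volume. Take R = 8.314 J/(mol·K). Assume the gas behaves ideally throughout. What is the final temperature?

266 K

V₁ = nRT₁/P₁ = 1.97×8.314×364/407 = 14.6 L.
Adiabatic: TV^(γ−1) = const ⇒ T₂ = 364×(0.207)^0.200 = 266 K; PV^γ = const ⇒ P₂ = 61.7 kPa.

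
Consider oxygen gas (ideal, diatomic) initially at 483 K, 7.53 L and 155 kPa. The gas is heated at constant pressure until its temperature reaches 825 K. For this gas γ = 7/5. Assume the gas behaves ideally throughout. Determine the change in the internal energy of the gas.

n = P₁V₁/(RT₁) = 155×7.53/(8.314×483) = 0.291 mol.
Isobaric: P stays 155 kPa; V/T = const ⇒ T₂ = 825 K, V₂ = 12.9 L.
For an ideal gas ΔU = nCvΔT with Cv = (5/2)R = 20.8 J/(mol·K).
ΔU = 0.291×20.8×(825−483) = 2070 J.

2070 J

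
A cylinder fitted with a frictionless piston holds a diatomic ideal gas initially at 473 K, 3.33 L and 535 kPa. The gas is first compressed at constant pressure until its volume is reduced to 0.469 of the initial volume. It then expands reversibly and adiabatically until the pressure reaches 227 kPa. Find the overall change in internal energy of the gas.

-2820 J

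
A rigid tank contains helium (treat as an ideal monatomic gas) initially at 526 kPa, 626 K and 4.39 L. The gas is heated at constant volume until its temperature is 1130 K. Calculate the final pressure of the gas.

Isochoric: V stays 4.39 L; P/T = const ⇒ T₂ = 1130 K, P₂ = 949 kPa.

949 kPa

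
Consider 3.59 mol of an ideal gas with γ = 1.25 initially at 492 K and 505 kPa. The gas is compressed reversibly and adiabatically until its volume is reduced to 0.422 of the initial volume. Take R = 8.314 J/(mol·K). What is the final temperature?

V₁ = nRT₁/P₁ = 3.59×8.314×492/505 = 29.1 L.
Adiabatic: TV^(γ−1) = const ⇒ T₂ = 492×(2.37)^0.250 = 610 K; PV^γ = const ⇒ P₂ = 1480 kPa.

610 K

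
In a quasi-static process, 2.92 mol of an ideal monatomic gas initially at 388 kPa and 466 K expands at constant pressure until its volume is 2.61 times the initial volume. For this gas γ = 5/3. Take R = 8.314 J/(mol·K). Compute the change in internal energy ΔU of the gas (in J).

27300 J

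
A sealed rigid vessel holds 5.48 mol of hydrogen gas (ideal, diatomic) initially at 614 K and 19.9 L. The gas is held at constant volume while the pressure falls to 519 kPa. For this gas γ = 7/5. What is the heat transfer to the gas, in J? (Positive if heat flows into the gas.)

P₁ = nRT₁/V₁ = 5.48×8.314×614/19.9 = 1410 kPa.
Isochoric: V stays 19.9 L; P/T = const ⇒ T₂ = 227 K, P₂ = 519 kPa.
W = 0 (no volume change).
ΔU = nCvΔT = 5.48×20.8×(227−614) = -44100 J.
Q = ΔU = -44100 J.

-44100 J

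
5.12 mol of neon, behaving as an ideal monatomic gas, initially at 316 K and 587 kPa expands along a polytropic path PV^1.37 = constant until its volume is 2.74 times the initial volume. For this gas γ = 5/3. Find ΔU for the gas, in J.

V₁ = nRT₁/P₁ = 5.12×8.314×316/587 = 22.9 L.
Polytropic n=1.37: T₂ = T₁(V₁/V₂)^(n−1) = 316×(0.365)^0.37 = 218 K; P₂ = P₁(V₁/V₂)^n = 148 kPa.
For an ideal gas ΔU = nCvΔT with Cv = (3/2)R = 12.5 J/(mol·K).
ΔU = 5.12×12.5×(218−316) = -6280 J.

-6280 J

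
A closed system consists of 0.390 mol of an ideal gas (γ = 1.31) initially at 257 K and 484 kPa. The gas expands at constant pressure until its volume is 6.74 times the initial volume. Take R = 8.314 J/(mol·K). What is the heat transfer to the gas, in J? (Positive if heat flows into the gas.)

20200 J

V₁ = nRT₁/P₁ = 0.390×8.314×257/484 = 1.72 L.
Isobaric: P stays 484 kPa; V/T = const ⇒ T₂ = 1730 K, V₂ = 11.6 L.
W = PΔV = 484×(11.6−1.72) kPa·L = 4780 J.
ΔU = nCvΔT = 0.390×26.8×(1730−257) = 15400 J.
Q = ΔU + W = nCpΔT = 20200 J.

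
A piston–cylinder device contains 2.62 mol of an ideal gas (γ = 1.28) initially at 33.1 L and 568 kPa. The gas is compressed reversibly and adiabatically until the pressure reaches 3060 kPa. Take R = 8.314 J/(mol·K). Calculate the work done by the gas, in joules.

-29900 J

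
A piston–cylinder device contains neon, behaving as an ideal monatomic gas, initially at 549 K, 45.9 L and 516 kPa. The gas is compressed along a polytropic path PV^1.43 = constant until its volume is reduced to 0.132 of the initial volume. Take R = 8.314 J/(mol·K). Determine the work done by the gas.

-76500 J

n = P₁V₁/(RT₁) = 516×45.9/(8.314×549) = 5.19 mol.
Polytropic n=1.43: T₂ = T₁(V₁/V₂)^(n−1) = 549×(7.58)^0.43 = 1310 K; P₂ = P₁(V₁/V₂)^n = 9340 kPa.
W = (P₁V₁−P₂V₂)/(n−1) = (516×45.9−9340×6.06)/0.43 = -76500 J.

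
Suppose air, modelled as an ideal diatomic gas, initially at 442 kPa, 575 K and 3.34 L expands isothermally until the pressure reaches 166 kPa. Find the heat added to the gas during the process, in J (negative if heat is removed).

1450 J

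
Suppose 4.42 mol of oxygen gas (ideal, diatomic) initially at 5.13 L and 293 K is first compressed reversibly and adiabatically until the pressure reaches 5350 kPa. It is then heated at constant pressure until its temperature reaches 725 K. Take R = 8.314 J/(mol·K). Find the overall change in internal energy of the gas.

P₁ = nRT₁/V₁ = 4.42×8.314×293/5.13 = 2100 kPa.
Step 1 — Adiabatic: T₂/T₁ = (P₂/P₁)^((γ−1)/γ) ⇒ T₂ = 293×(2.55)^0.286 = 383 K; V₂ = 2.63 L.
ΔU = nCvΔT = 4.42×20.8×(383−293) = 8250 J.
Q = 0 for an adiabatic process, so W = −ΔU = -8250 J.
State after step 1: P = 5350 kPa, V = 2.63 L, T = 383 K.
Step 2 — Isobaric: P stays 5350 kPa; V/T = const ⇒ T₂ = 725 K, V₂ = 4.98 L.
W = PΔV = 5350×(4.98−2.63) kPa·L = 12600 J.
ΔU = nCvΔT = 4.42×20.8×(725−383) = 31400 J.
Q = ΔU + W = nCpΔT = 44000 J.
Net over both steps: W = 4330 J, Q = 44000 J, ΔU = 39700 J.

39700 J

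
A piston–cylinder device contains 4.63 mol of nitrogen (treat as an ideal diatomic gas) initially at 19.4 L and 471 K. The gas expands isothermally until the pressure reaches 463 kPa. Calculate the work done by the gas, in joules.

P₁ = nRT₁/V₁ = 4.63×8.314×471/19.4 = 935 kPa.
Isothermal: T stays 471 K; PV = const ⇒ V₂ = 39.2 L, P₂ = 463 kPa.
W = nRT ln(V₂/V₁) = 4.63×8.314×471×ln(2.02) = 12700 J.

12700 J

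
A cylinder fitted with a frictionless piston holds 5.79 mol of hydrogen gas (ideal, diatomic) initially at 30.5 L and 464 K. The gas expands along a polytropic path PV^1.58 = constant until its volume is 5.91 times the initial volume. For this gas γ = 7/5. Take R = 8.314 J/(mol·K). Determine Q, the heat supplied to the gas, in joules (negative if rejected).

-11100 J

P₁ = nRT₁/V₁ = 5.79×8.314×464/30.5 = 732 kPa.
Polytropic n=1.58: T₂ = T₁(V₁/V₂)^(n−1) = 464×(0.169)^0.58 = 166 K; P₂ = P₁(V₁/V₂)^n = 44.2 kPa.
W = (P₁V₁−P₂V₂)/(n−1) = (732×30.5−44.2×180)/0.58 = 24800 J.
ΔU = nCvΔT = 5.79×20.8×(166−464) = -35900 J.
Q = ΔU + W = -11100 J.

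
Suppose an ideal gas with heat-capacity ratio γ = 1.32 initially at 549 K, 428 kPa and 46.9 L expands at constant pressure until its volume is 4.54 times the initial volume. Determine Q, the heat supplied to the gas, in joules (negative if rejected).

293000 J

n = P₁V₁/(RT₁) = 428×46.9/(8.314×549) = 4.40 mol.
Isobaric: P stays 428 kPa; V/T = const ⇒ T₂ = 2490 K, V₂ = 213 L.
W = PΔV = 428×(213−46.9) kPa·L = 71100 J.
ΔU = nCvΔT = 4.40×26.0×(2490−549) = 222000 J.
Q = ΔU + W = nCpΔT = 293000 J.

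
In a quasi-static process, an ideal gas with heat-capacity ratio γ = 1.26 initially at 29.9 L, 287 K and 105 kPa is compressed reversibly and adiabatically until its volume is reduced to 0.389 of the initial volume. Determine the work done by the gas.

-3360 J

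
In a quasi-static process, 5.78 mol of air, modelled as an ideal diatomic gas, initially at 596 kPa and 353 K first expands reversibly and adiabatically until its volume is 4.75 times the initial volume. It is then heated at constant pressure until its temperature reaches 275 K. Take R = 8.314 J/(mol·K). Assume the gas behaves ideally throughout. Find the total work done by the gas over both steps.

V₁ = nRT₁/P₁ = 5.78×8.314×353/596 = 28.5 L.
Step 1 — Adiabatic: TV^(γ−1) = const ⇒ T₂ = 353×(0.211)^0.400 = 189 K; PV^γ = const ⇒ P₂ = 67.3 kPa.
ΔU = nCvΔT = 5.78×20.8×(189−353) = -19700 J.
Q = 0 for an adiabatic process, so W = −ΔU = 19700 J.
State after step 1: P = 67.3 kPa, V = 135 L, T = 189 K.
Step 2 — Isobaric: P stays 67.3 kPa; V/T = const ⇒ T₂ = 275 K, V₂ = 196 L.
W = PΔV = 67.3×(196−135) kPa·L = 4120 J.
ΔU = nCvΔT = 5.78×20.8×(275−189) = 10300 J.
Q = ΔU + W = nCpΔT = 14400 J.
Net over both steps: W = 23800 J, Q = 14400 J, ΔU = -9370 J.

23800 J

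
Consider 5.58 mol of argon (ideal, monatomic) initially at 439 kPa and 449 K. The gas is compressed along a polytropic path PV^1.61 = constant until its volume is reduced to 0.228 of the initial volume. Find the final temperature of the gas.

1110 K

V₁ = nRT₁/P₁ = 5.58×8.314×449/439 = 47.4 L.
Polytropic n=1.61: T₂ = T₁(V₁/V₂)^(n−1) = 449×(4.39)^0.61 = 1110 K; P₂ = P₁(V₁/V₂)^n = 4740 kPa.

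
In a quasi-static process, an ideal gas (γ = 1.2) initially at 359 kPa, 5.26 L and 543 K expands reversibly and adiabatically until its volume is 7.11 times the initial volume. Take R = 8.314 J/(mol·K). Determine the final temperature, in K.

Adiabatic: TV^(γ−1) = const ⇒ T₂ = 543×(0.141)^0.200 = 367 K; PV^γ = const ⇒ P₂ = 34.1 kPa.

367 K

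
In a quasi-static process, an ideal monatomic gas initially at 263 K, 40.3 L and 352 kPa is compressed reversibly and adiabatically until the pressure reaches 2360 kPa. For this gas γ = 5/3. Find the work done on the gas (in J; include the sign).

n = P₁V₁/(RT₁) = 352×40.3/(8.314×263) = 6.49 mol.
Adiabatic: T₂/T₁ = (P₂/P₁)^((γ−1)/γ) ⇒ T₂ = 263×(6.70)^0.400 = 563 K; V₂ = 12.9 L.
ΔU = nCvΔT = 6.49×12.5×(563−263) = 24300 J.
Q = 0 for an adiabatic process, so W = −ΔU = -24300 J.
Work done on the gas = −W_by = 24300 J.

24300 J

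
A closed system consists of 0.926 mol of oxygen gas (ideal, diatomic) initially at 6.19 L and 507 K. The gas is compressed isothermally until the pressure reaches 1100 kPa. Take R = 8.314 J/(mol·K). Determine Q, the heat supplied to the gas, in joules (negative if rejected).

P₁ = nRT₁/V₁ = 0.926×8.314×507/6.19 = 631 kPa.
Isothermal: T stays 507 K; PV = const ⇒ V₂ = 3.55 L, P₂ = 1100 kPa.
ΔU = 0 (ideal gas, T constant).
W = nRT ln(V₂/V₁) = 0.926×8.314×507×ln(0.573) = -2170 J.
Q = ΔU + W = -2170 J.

-2170 J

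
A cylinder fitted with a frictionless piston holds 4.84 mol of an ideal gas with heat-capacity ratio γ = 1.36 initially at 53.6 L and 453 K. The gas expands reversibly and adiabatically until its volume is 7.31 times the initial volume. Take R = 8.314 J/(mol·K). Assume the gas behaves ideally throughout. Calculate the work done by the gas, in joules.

25900 J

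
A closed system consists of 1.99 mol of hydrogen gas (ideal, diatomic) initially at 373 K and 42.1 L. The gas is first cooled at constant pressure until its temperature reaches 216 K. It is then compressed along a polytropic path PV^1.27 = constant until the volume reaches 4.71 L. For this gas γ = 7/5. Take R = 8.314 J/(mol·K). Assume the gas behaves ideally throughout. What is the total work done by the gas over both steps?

P₁ = nRT₁/V₁ = 1.99×8.314×373/42.1 = 147 kPa.
Step 1 — Isobaric: P stays 147 kPa; V/T = const ⇒ T₂ = 216 K, V₂ = 24.4 L.
W = PΔV = 147×(24.4−42.1) kPa·L = -2600 J.
ΔU = nCvΔT = 1.99×20.8×(216−373) = -6490 J.
Q = ΔU + W = nCpΔT = -9090 J.
State after step 1: P = 147 kPa, V = 24.4 L, T = 216 K.
Step 2 — Polytropic n=1.27: T₂ = T₁(V₁/V₂)^(n−1) = 216×(5.18)^0.27 = 337 K; P₂ = P₁(V₁/V₂)^n = 1180 kPa.
W = (P₁V₁−P₂V₂)/(n−1) = (147×24.4−1180×4.71)/0.27 = -7400 J.
ΔU = nCvΔT = 1.99×20.8×(337−216) = 4990 J.
Q = ΔU + W = -2400 J.
Net over both steps: W = -9990 J, Q = -11500 J, ΔU = -1500 J.

-9990 J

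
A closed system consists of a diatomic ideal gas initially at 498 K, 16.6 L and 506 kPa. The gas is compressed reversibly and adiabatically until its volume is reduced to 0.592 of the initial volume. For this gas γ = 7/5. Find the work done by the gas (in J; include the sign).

-4900 J

n = P₁V₁/(RT₁) = 506×16.6/(8.314×498) = 2.03 mol.
Adiabatic: TV^(γ−1) = const ⇒ T₂ = 498×(1.69)^0.400 = 614 K; PV^γ = const ⇒ P₂ = 1050 kPa.
ΔU = nCvΔT = 2.03×20.8×(614−498) = 4900 J.
Q = 0 for an adiabatic process, so W = −ΔU = -4900 J.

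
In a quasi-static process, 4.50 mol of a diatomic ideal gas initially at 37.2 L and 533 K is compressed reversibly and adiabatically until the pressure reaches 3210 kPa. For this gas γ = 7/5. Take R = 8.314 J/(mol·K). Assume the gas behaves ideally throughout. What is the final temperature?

889 K

P₁ = nRT₁/V₁ = 4.50×8.314×533/37.2 = 536 kPa.
Adiabatic: T₂/T₁ = (P₂/P₁)^((γ−1)/γ) ⇒ T₂ = 533×(5.99)^0.286 = 889 K; V₂ = 10.4 L.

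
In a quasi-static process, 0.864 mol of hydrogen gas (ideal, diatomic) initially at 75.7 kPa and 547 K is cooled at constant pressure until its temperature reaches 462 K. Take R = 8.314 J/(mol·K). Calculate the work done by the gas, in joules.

V₁ = nRT₁/P₁ = 0.864×8.314×547/75.7 = 51.9 L.
Isobaric: P stays 75.7 kPa; V/T = const ⇒ T₂ = 462 K, V₂ = 43.8 L.
W = PΔV = 75.7×(43.8−51.9) kPa·L = -611 J.

-611 J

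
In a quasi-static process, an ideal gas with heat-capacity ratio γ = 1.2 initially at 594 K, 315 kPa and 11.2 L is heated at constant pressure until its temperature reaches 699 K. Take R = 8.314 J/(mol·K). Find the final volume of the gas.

Isobaric: P stays 315 kPa; V/T = const ⇒ T₂ = 699 K, V₂ = 13.2 L.

13.2 L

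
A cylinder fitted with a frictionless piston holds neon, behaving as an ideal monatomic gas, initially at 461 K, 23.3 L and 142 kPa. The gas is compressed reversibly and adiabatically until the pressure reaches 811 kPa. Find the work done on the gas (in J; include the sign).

5000 J

n = P₁V₁/(RT₁) = 142×23.3/(8.314×461) = 0.863 mol.
Adiabatic: T₂/T₁ = (P₂/P₁)^((γ−1)/γ) ⇒ T₂ = 461×(5.71)^0.400 = 926 K; V₂ = 8.19 L.
ΔU = nCvΔT = 0.863×12.5×(926−461) = 5000 J.
Q = 0 for an adiabatic process, so W = −ΔU = -5000 J.
Work done on the gas = −W_by = 5000 J.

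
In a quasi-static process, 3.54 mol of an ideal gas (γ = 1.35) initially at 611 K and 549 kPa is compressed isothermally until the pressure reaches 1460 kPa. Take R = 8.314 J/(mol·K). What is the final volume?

V₁ = nRT₁/P₁ = 3.54×8.314×611/549 = 32.8 L.
Isothermal: T stays 611 K; PV = const ⇒ V₂ = 12.3 L, P₂ = 1460 kPa.

12.3 L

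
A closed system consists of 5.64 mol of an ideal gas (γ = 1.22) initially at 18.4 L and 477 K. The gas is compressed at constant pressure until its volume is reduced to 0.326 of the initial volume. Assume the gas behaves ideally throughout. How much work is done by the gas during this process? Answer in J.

P₁ = nRT₁/V₁ = 5.64×8.314×477/18.4 = 1220 kPa.
Isobaric: P stays 1220 kPa; V/T = const ⇒ T₂ = 156 K, V₂ = 6.00 L.
W = PΔV = 1220×(6.00−18.4) kPa·L = -15100 J.

-15100 J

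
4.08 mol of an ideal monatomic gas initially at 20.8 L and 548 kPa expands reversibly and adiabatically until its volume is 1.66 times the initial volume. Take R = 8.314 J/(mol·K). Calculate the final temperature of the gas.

240 K

T₁ = P₁V₁/(nR) = 548×20.8/(4.08×8.314) = 336 K.
Adiabatic: TV^(γ−1) = const ⇒ T₂ = 336×(0.602)^0.667 = 240 K; PV^γ = const ⇒ P₂ = 235 kPa.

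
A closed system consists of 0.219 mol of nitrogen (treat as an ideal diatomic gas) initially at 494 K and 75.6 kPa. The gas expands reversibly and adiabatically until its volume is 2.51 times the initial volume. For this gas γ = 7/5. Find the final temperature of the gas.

342 K

V₁ = nRT₁/P₁ = 0.219×8.314×494/75.6 = 11.9 L.
Adiabatic: TV^(γ−1) = const ⇒ T₂ = 494×(0.398)^0.400 = 342 K; PV^γ = const ⇒ P₂ = 20.8 kPa.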